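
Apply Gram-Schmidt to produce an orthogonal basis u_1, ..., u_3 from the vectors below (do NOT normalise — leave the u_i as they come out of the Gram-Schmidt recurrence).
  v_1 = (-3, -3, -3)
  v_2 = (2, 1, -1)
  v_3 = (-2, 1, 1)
Orthogonal basis:
  u_1 = (-3, -3, -3)
  u_2 = (4/3, 1/3, -5/3)
  u_3 = (-6/7, 9/7, -3/7)

Apply the Gram-Schmidt recurrence
  u_1 = v_1
  u_i = v_i − Σ_{j<i} ((v_i · u_j) / (u_j · u_j)) · u_j.

Step by step this gives:
  u_1 = (-3, -3, -3)
  u_2 = (4/3, 1/3, -5/3)
  u_3 = (-6/7, 9/7, -3/7)

Orthogonality check:
  u_2 · u_1 = 0 (should be 0)
  u_3 · u_1 = 0 (should be 0)
  u_3 · u_2 = 0 (should be 0)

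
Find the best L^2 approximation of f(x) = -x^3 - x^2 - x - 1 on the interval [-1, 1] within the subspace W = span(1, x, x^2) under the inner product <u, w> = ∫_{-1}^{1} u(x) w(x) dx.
g(x) = -x^2 - 8*x/5 - 1

The best approximation g ∈ W is the orthogonal projection of f onto W. Writing g = a_0 + a_1 x + a_2 x^2, the coefficients solve the normal equations G · a = b where
  G_{ij} = <φ_i, φ_j> and b_i = <f, φ_i>, with φ_0 = 1, φ_1 = x, φ_2 = x^2.
G =
  [2, 0, 2/3]
  [0, 2/3, 0]
  [2/3, 0, 2/5],
b = (-8/3, -16/15, -16/15).
Solving gives a_0 = -1, a_1 = -8/5, a_2 = -1, so
  g(x) = -x^2 - 8*x/5 - 1.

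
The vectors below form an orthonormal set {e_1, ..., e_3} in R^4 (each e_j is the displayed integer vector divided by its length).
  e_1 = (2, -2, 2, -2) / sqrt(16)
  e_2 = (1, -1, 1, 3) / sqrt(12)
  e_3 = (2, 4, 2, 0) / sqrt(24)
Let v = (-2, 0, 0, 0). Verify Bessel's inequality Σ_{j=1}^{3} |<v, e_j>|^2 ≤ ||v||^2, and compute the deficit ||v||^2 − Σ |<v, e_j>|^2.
Σ |<v, e_j>|^2 = 2; ||v||^2 = 4; deficit = 2

Write each e_j = u_j / sqrt(<u_j, u_j>) where u_j is the displayed integer vector. Then <v, e_j> = <v, u_j> / sqrt(<u_j, u_j>), so |<v, e_j>|^2 = <v, u_j>^2 / <u_j, u_j>.
Coefficients: <v, e_1> = -4/sqrt(16), <v, e_2> = -2/sqrt(12), <v, e_3> = -4/sqrt(24).
Square and sum: Σ |<v, e_j>|^2 = 2.
Compute ||v||^2 = v·v = 4.
Deficit = 4 − 2 = 2 ≥ 0, confirming Bessel's inequality. (The deficit equals ||v − Σ <v,e_j> e_j||^2, the squared distance from v to span{e_j}.)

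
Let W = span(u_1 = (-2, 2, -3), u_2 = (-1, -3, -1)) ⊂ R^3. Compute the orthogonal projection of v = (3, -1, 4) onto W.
proj_W(v) = (268/93, -92/93, 380/93)

Set up U = [u_1 | ... | u_2] ∈ R^(3×2). The projector onto W = col(U) is P = U (U^T U)^(-1) U^T.
Compute U^T U =
  [17, -1]
  [-1, 11],
and U^T v = (-20, -4).
Solve U^T U · c = U^T v for the coefficients: c = (-112/93, -44/93). The projection is proj_W(v) = U c.
Check: (v - proj_W(v)) · u_1 = 0  (should be 0).
Check: (v - proj_W(v)) · u_2 = 0  (should be 0).
Result: proj_W(v) = (268/93, -92/93, 380/93).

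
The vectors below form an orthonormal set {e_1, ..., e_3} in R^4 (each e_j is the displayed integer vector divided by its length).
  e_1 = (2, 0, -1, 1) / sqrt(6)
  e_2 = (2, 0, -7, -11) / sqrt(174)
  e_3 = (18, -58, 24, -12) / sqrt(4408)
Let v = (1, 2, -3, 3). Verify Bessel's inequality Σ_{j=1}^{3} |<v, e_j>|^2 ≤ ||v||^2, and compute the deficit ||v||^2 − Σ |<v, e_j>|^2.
Σ |<v, e_j>|^2 = 793/38; ||v||^2 = 23; deficit = 81/38

Write each e_j = u_j / sqrt(<u_j, u_j>) where u_j is the displayed integer vector. Then <v, e_j> = <v, u_j> / sqrt(<u_j, u_j>), so |<v, e_j>|^2 = <v, u_j>^2 / <u_j, u_j>.
Coefficients: <v, e_1> = 8/sqrt(6), <v, e_2> = -10/sqrt(174), <v, e_3> = -206/sqrt(4408).
Square and sum: Σ |<v, e_j>|^2 = 793/38.
Compute ||v||^2 = v·v = 23.
Deficit = 23 − 793/38 = 81/38 ≥ 0, confirming Bessel's inequality. (The deficit equals ||v − Σ <v,e_j> e_j||^2, the squared distance from v to span{e_j}.)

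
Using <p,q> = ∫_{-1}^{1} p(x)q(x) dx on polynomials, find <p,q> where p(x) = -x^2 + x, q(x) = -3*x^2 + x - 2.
<p,q> = 16/5

Expand the product: p(x)·q(x) = 3*x^4 - 4*x^3 + 3*x^2 - 2*x.
∫_{-1}^{1} of each monomial x^k gives [2/(k+1) if k even, 0 if k odd]. Integrating term-by-term (or equivalently evaluating the antiderivative F(x) = 3*x^5/5 - x^4 + x^3 - x^2 at the endpoints):
  F(1) − F(−1) = -2/5 − (-18/5) = 16/5.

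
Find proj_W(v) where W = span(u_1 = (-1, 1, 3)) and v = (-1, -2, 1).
proj_W(v) = (-2/11, 2/11, 6/11)

Set up U = [u_1 | ... | u_1] ∈ R^(3×1). The projector onto W = col(U) is P = U (U^T U)^(-1) U^T.
Compute U^T U =
  [11],
and U^T v = (2).
Solve U^T U · c = U^T v for the coefficients: c = (2/11). The projection is proj_W(v) = U c.
Check: (v - proj_W(v)) · u_1 = 0  (should be 0).
Result: proj_W(v) = (-2/11, 2/11, 6/11).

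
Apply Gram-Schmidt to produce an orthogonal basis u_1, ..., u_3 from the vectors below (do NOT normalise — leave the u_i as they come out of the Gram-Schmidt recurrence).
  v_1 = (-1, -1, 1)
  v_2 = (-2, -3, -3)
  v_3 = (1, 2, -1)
Orthogonal basis:
  u_1 = (-1, -1, 1)
  u_2 = (-4/3, -7/3, -11/3)
  u_3 = (-15/31, 25/62, -5/62)

Apply the Gram-Schmidt recurrence
  u_1 = v_1
  u_i = v_i − Σ_{j<i} ((v_i · u_j) / (u_j · u_j)) · u_j.

Step by step this gives:
  u_1 = (-1, -1, 1)
  u_2 = (-4/3, -7/3, -11/3)
  u_3 = (-15/31, 25/62, -5/62)

Orthogonality check:
  u_2 · u_1 = 0 (should be 0)
  u_3 · u_1 = 0 (should be 0)
  u_3 · u_2 = 0 (should be 0)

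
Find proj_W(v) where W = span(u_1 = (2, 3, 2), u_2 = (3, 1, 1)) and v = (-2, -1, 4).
proj_W(v) = (-49/33, 35/33, 13/33)

Set up U = [u_1 | ... | u_2] ∈ R^(3×2). The projector onto W = col(U) is P = U (U^T U)^(-1) U^T.
Compute U^T U =
  [17, 11]
  [11, 11],
and U^T v = (1, -3).
Solve U^T U · c = U^T v for the coefficients: c = (2/3, -31/33). The projection is proj_W(v) = U c.
Check: (v - proj_W(v)) · u_1 = 0  (should be 0).
Check: (v - proj_W(v)) · u_2 = 0  (should be 0).
Result: proj_W(v) = (-49/33, 35/33, 13/33).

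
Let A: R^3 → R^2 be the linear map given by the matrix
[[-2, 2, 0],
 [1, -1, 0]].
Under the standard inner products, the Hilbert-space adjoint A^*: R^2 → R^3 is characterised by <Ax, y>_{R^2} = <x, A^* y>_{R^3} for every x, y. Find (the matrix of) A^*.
A^* = A^T =
[[-2, 1],
 [2, -1],
 [0, 0]]

For real matrices with standard dot products, the defining identity <Ax, y> = <x, A^* y> gives (Ax)^T y = x^T (A^*) y, i.e. x^T A^T y = x^T (A^*) y. Since this holds for all x, y, we must have A^* = A^T. Therefore
A^* =
[[-2, 1],
 [2, -1],
 [0, 0]].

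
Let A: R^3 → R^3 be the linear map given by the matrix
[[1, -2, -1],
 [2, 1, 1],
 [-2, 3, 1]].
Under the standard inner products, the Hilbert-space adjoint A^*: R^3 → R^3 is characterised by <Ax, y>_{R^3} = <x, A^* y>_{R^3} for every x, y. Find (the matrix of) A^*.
A^* = A^T =
[[1, 2, -2],
 [-2, 1, 3],
 [-1, 1, 1]]

For real matrices with standard dot products, the defining identity <Ax, y> = <x, A^* y> gives (Ax)^T y = x^T (A^*) y, i.e. x^T A^T y = x^T (A^*) y. Since this holds for all x, y, we must have A^* = A^T. Therefore
A^* =
[[1, 2, -2],
 [-2, 1, 3],
 [-1, 1, 1]].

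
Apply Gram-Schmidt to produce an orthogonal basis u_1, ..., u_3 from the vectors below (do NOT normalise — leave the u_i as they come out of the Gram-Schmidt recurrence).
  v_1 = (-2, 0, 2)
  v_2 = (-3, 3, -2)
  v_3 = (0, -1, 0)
Orthogonal basis:
  u_1 = (-2, 0, 2)
  u_2 = (-5/2, 3, -5/2)
  u_3 = (-15/43, -25/43, -15/43)

Apply the Gram-Schmidt recurrence
  u_1 = v_1
  u_i = v_i − Σ_{j<i} ((v_i · u_j) / (u_j · u_j)) · u_j.

Step by step this gives:
  u_1 = (-2, 0, 2)
  u_2 = (-5/2, 3, -5/2)
  u_3 = (-15/43, -25/43, -15/43)

Orthogonality check:
  u_2 · u_1 = 0 (should be 0)
  u_3 · u_1 = 0 (should be 0)
  u_3 · u_2 = 0 (should be 0)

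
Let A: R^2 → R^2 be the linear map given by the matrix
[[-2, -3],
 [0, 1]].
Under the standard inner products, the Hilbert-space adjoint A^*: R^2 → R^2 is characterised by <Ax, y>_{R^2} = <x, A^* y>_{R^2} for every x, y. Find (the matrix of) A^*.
A^* = A^T =
[[-2, 0],
 [-3, 1]]

For real matrices with standard dot products, the defining identity <Ax, y> = <x, A^* y> gives (Ax)^T y = x^T (A^*) y, i.e. x^T A^T y = x^T (A^*) y. Since this holds for all x, y, we must have A^* = A^T. Therefore
A^* =
[[-2, 0],
 [-3, 1]].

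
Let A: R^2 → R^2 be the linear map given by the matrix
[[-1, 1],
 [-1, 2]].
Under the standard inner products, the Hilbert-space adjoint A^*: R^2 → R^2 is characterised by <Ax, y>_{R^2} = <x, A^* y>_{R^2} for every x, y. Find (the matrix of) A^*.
A^* = A^T =
[[-1, -1],
 [1, 2]]

For real matrices with standard dot products, the defining identity <Ax, y> = <x, A^* y> gives (Ax)^T y = x^T (A^*) y, i.e. x^T A^T y = x^T (A^*) y. Since this holds for all x, y, we must have A^* = A^T. Therefore
A^* =
[[-1, -1],
 [1, 2]].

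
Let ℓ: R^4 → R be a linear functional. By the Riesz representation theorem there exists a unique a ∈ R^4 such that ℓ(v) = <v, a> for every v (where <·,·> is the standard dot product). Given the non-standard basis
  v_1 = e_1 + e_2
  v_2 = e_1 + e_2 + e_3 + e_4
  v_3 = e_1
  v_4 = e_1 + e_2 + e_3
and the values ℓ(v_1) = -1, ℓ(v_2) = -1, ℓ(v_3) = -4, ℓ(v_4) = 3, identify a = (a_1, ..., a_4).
a = (-4, 3, 4, -4)

Write a = (a_1, ..., a_4) in the standard basis. For each basis vector v_i, ℓ(v_i) = <v_i, a> is a linear equation in the a_j's. Collect the n equations into a matrix system V a = ℓ, where row i of V is v_i (expressed in the standard basis). Since V is invertible (lower-triangular with 1s on the diagonal, up to permutation), solve by back-substitution:
  V =
[[1, 1, 0, 0],
 [1, 1, 1, 1],
 [1, 0, 0, 0],
 [1, 1, 1, 0]]
  V a = (-1, -1, -4, 3)
Solving gives a = (-4, 3, 4, -4).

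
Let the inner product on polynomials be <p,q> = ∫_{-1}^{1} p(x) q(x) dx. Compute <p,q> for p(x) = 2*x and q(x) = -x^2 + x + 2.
<p,q> = 4/3

Expand the product: p(x)·q(x) = -2*x^3 + 2*x^2 + 4*x.
∫_{-1}^{1} of each monomial x^k gives [2/(k+1) if k even, 0 if k odd]. Integrating term-by-term (or equivalently evaluating the antiderivative F(x) = -x^4/2 + 2*x^3/3 + 2*x^2 at the endpoints):
  F(1) − F(−1) = 13/6 − (5/6) = 4/3.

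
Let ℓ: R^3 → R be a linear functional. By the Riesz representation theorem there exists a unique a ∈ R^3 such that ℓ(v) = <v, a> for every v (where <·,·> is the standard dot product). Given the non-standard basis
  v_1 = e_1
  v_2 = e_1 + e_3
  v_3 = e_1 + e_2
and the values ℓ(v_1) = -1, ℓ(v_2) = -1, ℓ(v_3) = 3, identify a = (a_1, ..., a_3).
a = (-1, 4, 0)

Write a = (a_1, ..., a_3) in the standard basis. For each basis vector v_i, ℓ(v_i) = <v_i, a> is a linear equation in the a_j's. Collect the n equations into a matrix system V a = ℓ, where row i of V is v_i (expressed in the standard basis). Since V is invertible (lower-triangular with 1s on the diagonal, up to permutation), solve by back-substitution:
  V =
[[1, 0, 0],
 [1, 0, 1],
 [1, 1, 0]]
  V a = (-1, -1, 3)
Solving gives a = (-1, 4, 0).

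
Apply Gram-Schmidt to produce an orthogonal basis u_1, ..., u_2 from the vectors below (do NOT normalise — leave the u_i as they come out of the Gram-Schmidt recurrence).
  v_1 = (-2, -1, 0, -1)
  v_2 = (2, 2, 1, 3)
Orthogonal basis:
  u_1 = (-2, -1, 0, -1)
  u_2 = (-1, 1/2, 1, 3/2)

Apply the Gram-Schmidt recurrence
  u_1 = v_1
  u_i = v_i − Σ_{j<i} ((v_i · u_j) / (u_j · u_j)) · u_j.

Step by step this gives:
  u_1 = (-2, -1, 0, -1)
  u_2 = (-1, 1/2, 1, 3/2)

Orthogonality check:
  u_2 · u_1 = 0 (should be 0)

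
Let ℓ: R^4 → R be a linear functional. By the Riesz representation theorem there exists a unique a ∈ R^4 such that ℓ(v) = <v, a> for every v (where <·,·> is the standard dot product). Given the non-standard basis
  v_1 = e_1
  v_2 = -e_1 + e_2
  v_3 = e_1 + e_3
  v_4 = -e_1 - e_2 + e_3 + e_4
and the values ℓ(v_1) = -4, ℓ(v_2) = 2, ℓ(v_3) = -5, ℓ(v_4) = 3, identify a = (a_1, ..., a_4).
a = (-4, -2, -1, -2)

Write a = (a_1, ..., a_4) in the standard basis. For each basis vector v_i, ℓ(v_i) = <v_i, a> is a linear equation in the a_j's. Collect the n equations into a matrix system V a = ℓ, where row i of V is v_i (expressed in the standard basis). Since V is invertible (lower-triangular with 1s on the diagonal, up to permutation), solve by back-substitution:
  V =
[[1, 0, 0, 0],
 [-1, 1, 0, 0],
 [1, 0, 1, 0],
 [-1, -1, 1, 1]]
  V a = (-4, 2, -5, 3)
Solving gives a = (-4, -2, -1, -2).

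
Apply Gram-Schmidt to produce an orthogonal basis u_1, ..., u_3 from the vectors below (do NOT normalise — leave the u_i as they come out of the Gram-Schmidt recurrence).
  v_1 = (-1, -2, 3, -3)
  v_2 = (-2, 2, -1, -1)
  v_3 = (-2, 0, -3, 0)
Orthogonal basis:
  u_1 = (-1, -2, 3, -3)
  u_2 = (-48/23, 42/23, -17/23, -29/23)
  u_3 = (-107/113, -203/113, -363/226, -21/226)

Apply the Gram-Schmidt recurrence
  u_1 = v_1
  u_i = v_i − Σ_{j<i} ((v_i · u_j) / (u_j · u_j)) · u_j.

Step by step this gives:
  u_1 = (-1, -2, 3, -3)
  u_2 = (-48/23, 42/23, -17/23, -29/23)
  u_3 = (-107/113, -203/113, -363/226, -21/226)

Orthogonality check:
  u_2 · u_1 = 0 (should be 0)
  u_3 · u_1 = 0 (should be 0)
  u_3 · u_2 = 0 (should be 0)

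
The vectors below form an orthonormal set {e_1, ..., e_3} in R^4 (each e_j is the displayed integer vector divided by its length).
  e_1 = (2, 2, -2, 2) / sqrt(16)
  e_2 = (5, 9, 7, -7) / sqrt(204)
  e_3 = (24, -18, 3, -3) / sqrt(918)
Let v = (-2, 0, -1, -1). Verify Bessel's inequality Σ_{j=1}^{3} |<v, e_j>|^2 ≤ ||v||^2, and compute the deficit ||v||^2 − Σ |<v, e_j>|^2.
Σ |<v, e_j>|^2 = 4; ||v||^2 = 6; deficit = 2

Write each e_j = u_j / sqrt(<u_j, u_j>) where u_j is the displayed integer vector. Then <v, e_j> = <v, u_j> / sqrt(<u_j, u_j>), so |<v, e_j>|^2 = <v, u_j>^2 / <u_j, u_j>.
Coefficients: <v, e_1> = -4/sqrt(16), <v, e_2> = -10/sqrt(204), <v, e_3> = -48/sqrt(918).
Square and sum: Σ |<v, e_j>|^2 = 4.
Compute ||v||^2 = v·v = 6.
Deficit = 6 − 4 = 2 ≥ 0, confirming Bessel's inequality. (The deficit equals ||v − Σ <v,e_j> e_j||^2, the squared distance from v to span{e_j}.)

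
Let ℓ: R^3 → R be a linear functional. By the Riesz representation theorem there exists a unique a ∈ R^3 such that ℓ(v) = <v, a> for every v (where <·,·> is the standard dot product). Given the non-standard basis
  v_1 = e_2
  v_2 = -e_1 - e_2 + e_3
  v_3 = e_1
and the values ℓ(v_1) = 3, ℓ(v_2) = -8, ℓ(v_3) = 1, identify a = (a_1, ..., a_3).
a = (1, 3, -4)

Write a = (a_1, ..., a_3) in the standard basis. For each basis vector v_i, ℓ(v_i) = <v_i, a> is a linear equation in the a_j's. Collect the n equations into a matrix system V a = ℓ, where row i of V is v_i (expressed in the standard basis). Since V is invertible (lower-triangular with 1s on the diagonal, up to permutation), solve by back-substitution:
  V =
[[0, 1, 0],
 [-1, -1, 1],
 [1, 0, 0]]
  V a = (3, -8, 1)
Solving gives a = (1, 3, -4).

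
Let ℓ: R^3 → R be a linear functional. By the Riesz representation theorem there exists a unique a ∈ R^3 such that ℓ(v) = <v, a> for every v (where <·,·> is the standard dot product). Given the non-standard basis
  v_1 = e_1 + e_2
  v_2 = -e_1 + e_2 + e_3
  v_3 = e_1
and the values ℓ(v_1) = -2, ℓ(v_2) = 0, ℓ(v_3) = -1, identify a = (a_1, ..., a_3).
a = (-1, -1, 0)

Write a = (a_1, ..., a_3) in the standard basis. For each basis vector v_i, ℓ(v_i) = <v_i, a> is a linear equation in the a_j's. Collect the n equations into a matrix system V a = ℓ, where row i of V is v_i (expressed in the standard basis). Since V is invertible (lower-triangular with 1s on the diagonal, up to permutation), solve by back-substitution:
  V =
[[1, 1, 0],
 [-1, 1, 1],
 [1, 0, 0]]
  V a = (-2, 0, -1)
Solving gives a = (-1, -1, 0).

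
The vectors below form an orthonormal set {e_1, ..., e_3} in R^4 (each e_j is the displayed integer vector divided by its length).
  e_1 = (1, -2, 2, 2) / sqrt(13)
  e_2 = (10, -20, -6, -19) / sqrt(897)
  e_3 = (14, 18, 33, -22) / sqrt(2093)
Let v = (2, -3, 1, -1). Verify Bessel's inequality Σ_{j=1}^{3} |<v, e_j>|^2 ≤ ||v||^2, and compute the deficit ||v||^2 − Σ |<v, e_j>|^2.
Σ |<v, e_j>|^2 = 1362/91; ||v||^2 = 15; deficit = 3/91

Write each e_j = u_j / sqrt(<u_j, u_j>) where u_j is the displayed integer vector. Then <v, e_j> = <v, u_j> / sqrt(<u_j, u_j>), so |<v, e_j>|^2 = <v, u_j>^2 / <u_j, u_j>.
Coefficients: <v, e_1> = 8/sqrt(13), <v, e_2> = 93/sqrt(897), <v, e_3> = 29/sqrt(2093).
Square and sum: Σ |<v, e_j>|^2 = 1362/91.
Compute ||v||^2 = v·v = 15.
Deficit = 15 − 1362/91 = 3/91 ≥ 0, confirming Bessel's inequality. (The deficit equals ||v − Σ <v,e_j> e_j||^2, the squared distance from v to span{e_j}.)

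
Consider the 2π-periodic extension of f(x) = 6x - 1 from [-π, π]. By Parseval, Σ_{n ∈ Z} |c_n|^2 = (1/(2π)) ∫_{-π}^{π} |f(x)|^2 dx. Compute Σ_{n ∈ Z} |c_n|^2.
Σ |c_n|^2 = 12π^2 + 1

Expand and integrate term by term over [-π, π]:
  ∫ (6x)^2 dx = 36·(2π^3/3); ∫ 2·6·(-1)·x dx = 0 (odd integrand); ∫ (-1)^2 dx = 1·2π.
So (1/(2π)) ∫_{-π}^{π} (6x - 1)^2 dx = 36π^2/3 + 1 = 12π^2 + 1.
Parseval ⇒ Σ |c_n|^2 = 12π^2 + 1.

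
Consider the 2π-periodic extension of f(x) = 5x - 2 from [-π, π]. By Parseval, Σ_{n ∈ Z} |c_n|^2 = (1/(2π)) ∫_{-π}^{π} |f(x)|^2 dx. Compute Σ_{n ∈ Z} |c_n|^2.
Σ |c_n|^2 = 25π^2/3 + 4

Expand and integrate term by term over [-π, π]:
  ∫ (5x)^2 dx = 25·(2π^3/3); ∫ 2·5·(-2)·x dx = 0 (odd integrand); ∫ (-2)^2 dx = 4·2π.
So (1/(2π)) ∫_{-π}^{π} (5x - 2)^2 dx = 25π^2/3 + 4 = 25π^2/3 + 4.
Parseval ⇒ Σ |c_n|^2 = 25π^2/3 + 4.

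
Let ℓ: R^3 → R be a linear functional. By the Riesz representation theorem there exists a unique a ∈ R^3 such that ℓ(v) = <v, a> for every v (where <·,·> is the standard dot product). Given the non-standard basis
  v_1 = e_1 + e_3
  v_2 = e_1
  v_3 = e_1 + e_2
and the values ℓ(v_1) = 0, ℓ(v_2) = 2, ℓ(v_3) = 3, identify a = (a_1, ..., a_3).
a = (2, 1, -2)

Write a = (a_1, ..., a_3) in the standard basis. For each basis vector v_i, ℓ(v_i) = <v_i, a> is a linear equation in the a_j's. Collect the n equations into a matrix system V a = ℓ, where row i of V is v_i (expressed in the standard basis). Since V is invertible (lower-triangular with 1s on the diagonal, up to permutation), solve by back-substitution:
  V =
[[1, 0, 1],
 [1, 0, 0],
 [1, 1, 0]]
  V a = (0, 2, 3)
Solving gives a = (2, 1, -2).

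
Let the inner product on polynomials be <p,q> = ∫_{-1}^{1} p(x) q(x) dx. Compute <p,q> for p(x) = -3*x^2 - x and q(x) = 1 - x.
<p,q> = -4/3

Expand the product: p(x)·q(x) = 3*x^3 - 2*x^2 - x.
∫_{-1}^{1} of each monomial x^k gives [2/(k+1) if k even, 0 if k odd]. Integrating term-by-term (or equivalently evaluating the antiderivative F(x) = 3*x^4/4 - 2*x^3/3 - x^2/2 at the endpoints):
  F(1) − F(−1) = -5/12 − (11/12) = -4/3.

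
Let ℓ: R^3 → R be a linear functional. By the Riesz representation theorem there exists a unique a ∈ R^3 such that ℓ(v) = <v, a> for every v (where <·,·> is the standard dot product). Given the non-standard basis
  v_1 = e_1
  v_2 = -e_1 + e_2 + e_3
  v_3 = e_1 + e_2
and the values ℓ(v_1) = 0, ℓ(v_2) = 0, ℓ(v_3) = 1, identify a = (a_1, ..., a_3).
a = (0, 1, -1)

Write a = (a_1, ..., a_3) in the standard basis. For each basis vector v_i, ℓ(v_i) = <v_i, a> is a linear equation in the a_j's. Collect the n equations into a matrix system V a = ℓ, where row i of V is v_i (expressed in the standard basis). Since V is invertible (lower-triangular with 1s on the diagonal, up to permutation), solve by back-substitution:
  V =
[[1, 0, 0],
 [-1, 1, 1],
 [1, 1, 0]]
  V a = (0, 0, 1)
Solving gives a = (0, 1, -1).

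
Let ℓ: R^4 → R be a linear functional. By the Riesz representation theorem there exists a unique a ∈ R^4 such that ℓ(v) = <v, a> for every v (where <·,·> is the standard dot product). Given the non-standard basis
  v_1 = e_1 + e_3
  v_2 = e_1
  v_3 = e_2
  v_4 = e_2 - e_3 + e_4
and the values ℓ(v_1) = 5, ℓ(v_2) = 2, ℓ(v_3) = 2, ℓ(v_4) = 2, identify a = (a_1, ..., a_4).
a = (2, 2, 3, 3)

Write a = (a_1, ..., a_4) in the standard basis. For each basis vector v_i, ℓ(v_i) = <v_i, a> is a linear equation in the a_j's. Collect the n equations into a matrix system V a = ℓ, where row i of V is v_i (expressed in the standard basis). Since V is invertible (lower-triangular with 1s on the diagonal, up to permutation), solve by back-substitution:
  V =
[[1, 0, 1, 0],
 [1, 0, 0, 0],
 [0, 1, 0, 0],
 [0, 1, -1, 1]]
  V a = (5, 2, 2, 2)
Solving gives a = (2, 2, 3, 3).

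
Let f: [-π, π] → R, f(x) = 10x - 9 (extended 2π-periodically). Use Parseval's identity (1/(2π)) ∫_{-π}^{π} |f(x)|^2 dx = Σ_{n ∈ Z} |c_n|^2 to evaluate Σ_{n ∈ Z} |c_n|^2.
Σ |c_n|^2 = 100π^2/3 + 81

Expand and integrate term by term over [-π, π]:
  ∫ (10x)^2 dx = 100·(2π^3/3); ∫ 2·10·(-9)·x dx = 0 (odd integrand); ∫ (-9)^2 dx = 81·2π.
So (1/(2π)) ∫_{-π}^{π} (10x - 9)^2 dx = 100π^2/3 + 81 = 100π^2/3 + 81.
Parseval ⇒ Σ |c_n|^2 = 100π^2/3 + 81.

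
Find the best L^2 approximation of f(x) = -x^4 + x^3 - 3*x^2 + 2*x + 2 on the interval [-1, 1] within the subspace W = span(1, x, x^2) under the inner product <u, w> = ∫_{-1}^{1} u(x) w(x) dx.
g(x) = -27*x^2/7 + 13*x/5 + 73/35

The best approximation g ∈ W is the orthogonal projection of f onto W. Writing g = a_0 + a_1 x + a_2 x^2, the coefficients solve the normal equations G · a = b where
  G_{ij} = <φ_i, φ_j> and b_i = <f, φ_i>, with φ_0 = 1, φ_1 = x, φ_2 = x^2.
G =
  [2, 0, 2/3]
  [0, 2/3, 0]
  [2/3, 0, 2/5],
b = (8/5, 26/15, -16/105).
Solving gives a_0 = 73/35, a_1 = 13/5, a_2 = -27/7, so
  g(x) = -27*x^2/7 + 13*x/5 + 73/35.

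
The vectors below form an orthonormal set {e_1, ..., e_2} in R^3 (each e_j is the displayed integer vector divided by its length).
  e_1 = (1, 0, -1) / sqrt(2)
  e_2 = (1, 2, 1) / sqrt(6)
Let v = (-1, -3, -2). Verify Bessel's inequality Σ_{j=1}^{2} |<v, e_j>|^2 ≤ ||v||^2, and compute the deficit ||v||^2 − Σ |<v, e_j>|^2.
Σ |<v, e_j>|^2 = 14; ||v||^2 = 14; deficit = 0

Write each e_j = u_j / sqrt(<u_j, u_j>) where u_j is the displayed integer vector. Then <v, e_j> = <v, u_j> / sqrt(<u_j, u_j>), so |<v, e_j>|^2 = <v, u_j>^2 / <u_j, u_j>.
Coefficients: <v, e_1> = 1/sqrt(2), <v, e_2> = -9/sqrt(6).
Square and sum: Σ |<v, e_j>|^2 = 14.
Compute ||v||^2 = v·v = 14.
Deficit = 14 − 14 = 0 ≥ 0, confirming Bessel's inequality. (The deficit equals ||v − Σ <v,e_j> e_j||^2, the squared distance from v to span{e_j}.)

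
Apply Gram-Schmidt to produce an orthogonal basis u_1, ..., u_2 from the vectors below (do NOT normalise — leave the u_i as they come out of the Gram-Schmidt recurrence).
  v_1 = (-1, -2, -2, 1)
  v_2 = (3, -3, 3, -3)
Orthogonal basis:
  u_1 = (-1, -2, -2, 1)
  u_2 = (12/5, -21/5, 9/5, -12/5)

Apply the Gram-Schmidt recurrence
  u_1 = v_1
  u_i = v_i − Σ_{j<i} ((v_i · u_j) / (u_j · u_j)) · u_j.

Step by step this gives:
  u_1 = (-1, -2, -2, 1)
  u_2 = (12/5, -21/5, 9/5, -12/5)

Orthogonality check:
  u_2 · u_1 = 0 (should be 0)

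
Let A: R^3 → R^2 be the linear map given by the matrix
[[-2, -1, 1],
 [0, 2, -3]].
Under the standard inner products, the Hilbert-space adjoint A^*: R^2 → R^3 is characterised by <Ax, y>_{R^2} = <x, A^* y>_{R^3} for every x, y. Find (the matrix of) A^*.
A^* = A^T =
[[-2, 0],
 [-1, 2],
 [1, -3]]

For real matrices with standard dot products, the defining identity <Ax, y> = <x, A^* y> gives (Ax)^T y = x^T (A^*) y, i.e. x^T A^T y = x^T (A^*) y. Since this holds for all x, y, we must have A^* = A^T. Therefore
A^* =
[[-2, 0],
 [-1, 2],
 [1, -3]].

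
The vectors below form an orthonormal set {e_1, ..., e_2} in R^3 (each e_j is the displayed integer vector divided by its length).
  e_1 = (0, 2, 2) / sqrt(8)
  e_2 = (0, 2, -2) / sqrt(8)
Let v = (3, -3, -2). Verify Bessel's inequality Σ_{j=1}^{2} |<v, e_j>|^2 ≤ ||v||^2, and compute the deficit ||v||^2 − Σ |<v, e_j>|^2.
Σ |<v, e_j>|^2 = 13; ||v||^2 = 22; deficit = 9

Write each e_j = u_j / sqrt(<u_j, u_j>) where u_j is the displayed integer vector. Then <v, e_j> = <v, u_j> / sqrt(<u_j, u_j>), so |<v, e_j>|^2 = <v, u_j>^2 / <u_j, u_j>.
Coefficients: <v, e_1> = -10/sqrt(8), <v, e_2> = -2/sqrt(8).
Square and sum: Σ |<v, e_j>|^2 = 13.
Compute ||v||^2 = v·v = 22.
Deficit = 22 − 13 = 9 ≥ 0, confirming Bessel's inequality. (The deficit equals ||v − Σ <v,e_j> e_j||^2, the squared distance from v to span{e_j}.)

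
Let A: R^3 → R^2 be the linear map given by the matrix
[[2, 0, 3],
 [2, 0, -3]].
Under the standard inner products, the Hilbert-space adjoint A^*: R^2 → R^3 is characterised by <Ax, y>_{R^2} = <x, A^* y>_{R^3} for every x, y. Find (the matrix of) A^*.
A^* = A^T =
[[2, 2],
 [0, 0],
 [3, -3]]

For real matrices with standard dot products, the defining identity <Ax, y> = <x, A^* y> gives (Ax)^T y = x^T (A^*) y, i.e. x^T A^T y = x^T (A^*) y. Since this holds for all x, y, we must have A^* = A^T. Therefore
A^* =
[[2, 2],
 [0, 0],
 [3, -3]].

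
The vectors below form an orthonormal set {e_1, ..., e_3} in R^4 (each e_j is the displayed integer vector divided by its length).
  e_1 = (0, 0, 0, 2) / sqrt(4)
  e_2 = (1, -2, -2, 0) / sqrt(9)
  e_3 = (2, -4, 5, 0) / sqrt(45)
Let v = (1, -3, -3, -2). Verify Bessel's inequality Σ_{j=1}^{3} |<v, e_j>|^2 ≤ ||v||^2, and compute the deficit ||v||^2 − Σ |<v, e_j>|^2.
Σ |<v, e_j>|^2 = 114/5; ||v||^2 = 23; deficit = 1/5

Write each e_j = u_j / sqrt(<u_j, u_j>) where u_j is the displayed integer vector. Then <v, e_j> = <v, u_j> / sqrt(<u_j, u_j>), so |<v, e_j>|^2 = <v, u_j>^2 / <u_j, u_j>.
Coefficients: <v, e_1> = -4/sqrt(4), <v, e_2> = 13/sqrt(9), <v, e_3> = -1/sqrt(45).
Square and sum: Σ |<v, e_j>|^2 = 114/5.
Compute ||v||^2 = v·v = 23.
Deficit = 23 − 114/5 = 1/5 ≥ 0, confirming Bessel's inequality. (The deficit equals ||v − Σ <v,e_j> e_j||^2, the squared distance from v to span{e_j}.)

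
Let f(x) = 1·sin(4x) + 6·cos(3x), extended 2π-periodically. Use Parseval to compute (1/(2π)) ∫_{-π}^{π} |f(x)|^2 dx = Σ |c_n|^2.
Σ |c_n|^2 = 37/2

Expand |f|^2 and use orthogonality of {sin(nx), cos(mx)} on [-π, π]:
  ∫_{-π}^{π} sin(nx)^2 dx = π, ∫ cos(mx)^2 dx = π, and cross terms integrate to 0.
So ∫_{-π}^{π} f(x)^2 dx = 1^2 · π + 6^2 · π = (1 + 36)π.
Divide by 2π: (1 + 36)/2 = 37/2.
By Parseval, this equals Σ |c_n|^2.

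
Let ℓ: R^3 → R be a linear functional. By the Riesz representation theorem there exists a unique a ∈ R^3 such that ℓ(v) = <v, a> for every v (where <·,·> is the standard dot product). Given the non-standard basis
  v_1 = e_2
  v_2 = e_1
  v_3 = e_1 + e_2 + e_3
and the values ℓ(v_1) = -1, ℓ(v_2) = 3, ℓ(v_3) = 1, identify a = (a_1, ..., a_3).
a = (3, -1, -1)

Write a = (a_1, ..., a_3) in the standard basis. For each basis vector v_i, ℓ(v_i) = <v_i, a> is a linear equation in the a_j's. Collect the n equations into a matrix system V a = ℓ, where row i of V is v_i (expressed in the standard basis). Since V is invertible (lower-triangular with 1s on the diagonal, up to permutation), solve by back-substitution:
  V =
[[0, 1, 0],
 [1, 0, 0],
 [1, 1, 1]]
  V a = (-1, 3, 1)
Solving gives a = (3, -1, -1).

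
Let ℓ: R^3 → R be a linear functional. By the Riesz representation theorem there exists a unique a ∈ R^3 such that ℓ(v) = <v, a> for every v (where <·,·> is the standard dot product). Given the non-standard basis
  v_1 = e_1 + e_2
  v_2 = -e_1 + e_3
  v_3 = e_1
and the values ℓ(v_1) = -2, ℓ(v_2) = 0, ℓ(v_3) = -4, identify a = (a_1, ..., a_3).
a = (-4, 2, -4)

Write a = (a_1, ..., a_3) in the standard basis. For each basis vector v_i, ℓ(v_i) = <v_i, a> is a linear equation in the a_j's. Collect the n equations into a matrix system V a = ℓ, where row i of V is v_i (expressed in the standard basis). Since V is invertible (lower-triangular with 1s on the diagonal, up to permutation), solve by back-substitution:
  V =
[[1, 1, 0],
 [-1, 0, 1],
 [1, 0, 0]]
  V a = (-2, 0, -4)
Solving gives a = (-4, 2, -4).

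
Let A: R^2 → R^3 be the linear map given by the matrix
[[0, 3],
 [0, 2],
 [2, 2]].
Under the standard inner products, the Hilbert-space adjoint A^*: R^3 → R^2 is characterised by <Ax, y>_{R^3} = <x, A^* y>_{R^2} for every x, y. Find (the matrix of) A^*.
A^* = A^T =
[[0, 0, 2],
 [3, 2, 2]]

For real matrices with standard dot products, the defining identity <Ax, y> = <x, A^* y> gives (Ax)^T y = x^T (A^*) y, i.e. x^T A^T y = x^T (A^*) y. Since this holds for all x, y, we must have A^* = A^T. Therefore
A^* =
[[0, 0, 2],
 [3, 2, 2]].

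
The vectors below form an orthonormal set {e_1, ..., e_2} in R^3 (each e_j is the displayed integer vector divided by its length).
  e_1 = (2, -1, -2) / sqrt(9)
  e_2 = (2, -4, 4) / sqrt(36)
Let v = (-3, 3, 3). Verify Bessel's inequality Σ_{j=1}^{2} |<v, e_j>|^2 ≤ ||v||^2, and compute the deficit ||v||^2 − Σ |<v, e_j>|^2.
Σ |<v, e_j>|^2 = 26; ||v||^2 = 27; deficit = 1

Write each e_j = u_j / sqrt(<u_j, u_j>) where u_j is the displayed integer vector. Then <v, e_j> = <v, u_j> / sqrt(<u_j, u_j>), so |<v, e_j>|^2 = <v, u_j>^2 / <u_j, u_j>.
Coefficients: <v, e_1> = -15/sqrt(9), <v, e_2> = -6/sqrt(36).
Square and sum: Σ |<v, e_j>|^2 = 26.
Compute ||v||^2 = v·v = 27.
Deficit = 27 − 26 = 1 ≥ 0, confirming Bessel's inequality. (The deficit equals ||v − Σ <v,e_j> e_j||^2, the squared distance from v to span{e_j}.)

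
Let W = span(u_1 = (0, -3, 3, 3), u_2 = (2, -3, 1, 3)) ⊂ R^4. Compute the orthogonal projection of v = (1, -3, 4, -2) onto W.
proj_W(v) = (-4/5, -7/5, 11/5, 7/5)

Set up U = [u_1 | ... | u_2] ∈ R^(4×2). The projector onto W = col(U) is P = U (U^T U)^(-1) U^T.
Compute U^T U =
  [27, 21]
  [21, 23],
and U^T v = (15, 9).
Solve U^T U · c = U^T v for the coefficients: c = (13/15, -2/5). The projection is proj_W(v) = U c.
Check: (v - proj_W(v)) · u_1 = 0  (should be 0).
Check: (v - proj_W(v)) · u_2 = 0  (should be 0).
Result: proj_W(v) = (-4/5, -7/5, 11/5, 7/5).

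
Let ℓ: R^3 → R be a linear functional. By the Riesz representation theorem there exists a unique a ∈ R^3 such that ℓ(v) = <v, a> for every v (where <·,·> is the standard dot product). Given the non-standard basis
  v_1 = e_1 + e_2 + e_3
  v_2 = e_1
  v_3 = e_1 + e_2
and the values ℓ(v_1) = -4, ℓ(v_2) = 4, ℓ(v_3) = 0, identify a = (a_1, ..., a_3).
a = (4, -4, -4)

Write a = (a_1, ..., a_3) in the standard basis. For each basis vector v_i, ℓ(v_i) = <v_i, a> is a linear equation in the a_j's. Collect the n equations into a matrix system V a = ℓ, where row i of V is v_i (expressed in the standard basis). Since V is invertible (lower-triangular with 1s on the diagonal, up to permutation), solve by back-substitution:
  V =
[[1, 1, 1],
 [1, 0, 0],
 [1, 1, 0]]
  V a = (-4, 4, 0)
Solving gives a = (4, -4, -4).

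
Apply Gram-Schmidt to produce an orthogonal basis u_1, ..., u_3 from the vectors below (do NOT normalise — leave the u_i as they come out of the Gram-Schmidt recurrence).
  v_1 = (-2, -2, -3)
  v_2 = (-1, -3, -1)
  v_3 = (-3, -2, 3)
Orthogonal basis:
  u_1 = (-2, -2, -3)
  u_2 = (5/17, -29/17, 16/17)
  u_3 = (-217/66, 31/66, 62/33)

Apply the Gram-Schmidt recurrence
  u_1 = v_1
  u_i = v_i − Σ_{j<i} ((v_i · u_j) / (u_j · u_j)) · u_j.

Step by step this gives:
  u_1 = (-2, -2, -3)
  u_2 = (5/17, -29/17, 16/17)
  u_3 = (-217/66, 31/66, 62/33)

Orthogonality check:
  u_2 · u_1 = 0 (should be 0)
  u_3 · u_1 = 0 (should be 0)
  u_3 · u_2 = 0 (should be 0)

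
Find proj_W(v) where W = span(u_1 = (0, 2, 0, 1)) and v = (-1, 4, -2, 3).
proj_W(v) = (0, 22/5, 0, 11/5)

Set up U = [u_1 | ... | u_1] ∈ R^(4×1). The projector onto W = col(U) is P = U (U^T U)^(-1) U^T.
Compute U^T U =
  [5],
and U^T v = (11).
Solve U^T U · c = U^T v for the coefficients: c = (11/5). The projection is proj_W(v) = U c.
Check: (v - proj_W(v)) · u_1 = 0  (should be 0).
Result: proj_W(v) = (0, 22/5, 0, 11/5).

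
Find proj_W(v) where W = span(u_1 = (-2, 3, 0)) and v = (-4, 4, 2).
proj_W(v) = (-40/13, 60/13, 0)

Set up U = [u_1 | ... | u_1] ∈ R^(3×1). The projector onto W = col(U) is P = U (U^T U)^(-1) U^T.
Compute U^T U =
  [13],
and U^T v = (20).
Solve U^T U · c = U^T v for the coefficients: c = (20/13). The projection is proj_W(v) = U c.
Check: (v - proj_W(v)) · u_1 = 0  (should be 0).
Result: proj_W(v) = (-40/13, 60/13, 0).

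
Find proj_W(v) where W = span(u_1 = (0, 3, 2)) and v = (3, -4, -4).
proj_W(v) = (0, -60/13, -40/13)

Set up U = [u_1 | ... | u_1] ∈ R^(3×1). The projector onto W = col(U) is P = U (U^T U)^(-1) U^T.
Compute U^T U =
  [13],
and U^T v = (-20).
Solve U^T U · c = U^T v for the coefficients: c = (-20/13). The projection is proj_W(v) = U c.
Check: (v - proj_W(v)) · u_1 = 0  (should be 0).
Result: proj_W(v) = (0, -60/13, -40/13).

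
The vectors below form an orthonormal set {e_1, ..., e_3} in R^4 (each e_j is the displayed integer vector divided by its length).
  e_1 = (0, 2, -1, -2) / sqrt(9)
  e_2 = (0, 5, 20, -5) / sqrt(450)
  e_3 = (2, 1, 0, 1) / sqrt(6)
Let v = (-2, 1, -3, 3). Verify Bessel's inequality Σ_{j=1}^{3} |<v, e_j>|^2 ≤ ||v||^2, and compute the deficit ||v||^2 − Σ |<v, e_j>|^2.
Σ |<v, e_j>|^2 = 11; ||v||^2 = 23; deficit = 12

Write each e_j = u_j / sqrt(<u_j, u_j>) where u_j is the displayed integer vector. Then <v, e_j> = <v, u_j> / sqrt(<u_j, u_j>), so |<v, e_j>|^2 = <v, u_j>^2 / <u_j, u_j>.
Coefficients: <v, e_1> = -1/sqrt(9), <v, e_2> = -70/sqrt(450), <v, e_3> = 0/sqrt(6).
Square and sum: Σ |<v, e_j>|^2 = 11.
Compute ||v||^2 = v·v = 23.
Deficit = 23 − 11 = 12 ≥ 0, confirming Bessel's inequality. (The deficit equals ||v − Σ <v,e_j> e_j||^2, the squared distance from v to span{e_j}.)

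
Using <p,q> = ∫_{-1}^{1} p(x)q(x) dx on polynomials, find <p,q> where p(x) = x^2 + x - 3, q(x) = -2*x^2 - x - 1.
<p,q> = 118/15

Expand the product: p(x)·q(x) = -2*x^4 - 3*x^3 + 4*x^2 + 2*x + 3.
∫_{-1}^{1} of each monomial x^k gives [2/(k+1) if k even, 0 if k odd]. Integrating term-by-term (or equivalently evaluating the antiderivative F(x) = -2*x^5/5 - 3*x^4/4 + 4*x^3/3 + x^2 + 3*x at the endpoints):
  F(1) − F(−1) = 251/60 − (-221/60) = 118/15.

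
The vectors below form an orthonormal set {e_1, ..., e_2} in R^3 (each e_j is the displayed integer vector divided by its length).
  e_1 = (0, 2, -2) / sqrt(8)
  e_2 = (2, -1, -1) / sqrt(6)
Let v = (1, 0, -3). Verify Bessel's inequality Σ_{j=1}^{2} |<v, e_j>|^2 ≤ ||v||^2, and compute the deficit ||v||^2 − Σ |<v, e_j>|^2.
Σ |<v, e_j>|^2 = 26/3; ||v||^2 = 10; deficit = 4/3

Write each e_j = u_j / sqrt(<u_j, u_j>) where u_j is the displayed integer vector. Then <v, e_j> = <v, u_j> / sqrt(<u_j, u_j>), so |<v, e_j>|^2 = <v, u_j>^2 / <u_j, u_j>.
Coefficients: <v, e_1> = 6/sqrt(8), <v, e_2> = 5/sqrt(6).
Square and sum: Σ |<v, e_j>|^2 = 26/3.
Compute ||v||^2 = v·v = 10.
Deficit = 10 − 26/3 = 4/3 ≥ 0, confirming Bessel's inequality. (The deficit equals ||v − Σ <v,e_j> e_j||^2, the squared distance from v to span{e_j}.)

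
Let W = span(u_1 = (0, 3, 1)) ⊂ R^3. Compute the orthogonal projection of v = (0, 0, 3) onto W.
proj_W(v) = (0, 9/10, 3/10)

Set up U = [u_1 | ... | u_1] ∈ R^(3×1). The projector onto W = col(U) is P = U (U^T U)^(-1) U^T.
Compute U^T U =
  [10],
and U^T v = (3).
Solve U^T U · c = U^T v for the coefficients: c = (3/10). The projection is proj_W(v) = U c.
Check: (v - proj_W(v)) · u_1 = 0  (should be 0).
Result: proj_W(v) = (0, 9/10, 3/10).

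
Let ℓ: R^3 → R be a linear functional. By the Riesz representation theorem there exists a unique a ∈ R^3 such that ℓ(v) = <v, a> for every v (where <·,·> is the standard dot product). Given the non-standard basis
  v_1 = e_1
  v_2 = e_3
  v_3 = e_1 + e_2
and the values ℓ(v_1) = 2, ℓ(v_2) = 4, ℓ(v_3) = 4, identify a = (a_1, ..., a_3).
a = (2, 2, 4)

Write a = (a_1, ..., a_3) in the standard basis. For each basis vector v_i, ℓ(v_i) = <v_i, a> is a linear equation in the a_j's. Collect the n equations into a matrix system V a = ℓ, where row i of V is v_i (expressed in the standard basis). Since V is invertible (lower-triangular with 1s on the diagonal, up to permutation), solve by back-substitution:
  V =
[[1, 0, 0],
 [0, 0, 1],
 [1, 1, 0]]
  V a = (2, 4, 4)
Solving gives a = (2, 2, 4).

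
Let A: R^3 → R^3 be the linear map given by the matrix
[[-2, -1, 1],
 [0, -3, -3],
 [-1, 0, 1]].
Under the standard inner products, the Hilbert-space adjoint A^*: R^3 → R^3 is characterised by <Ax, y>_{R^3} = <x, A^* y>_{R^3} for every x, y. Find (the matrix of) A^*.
A^* = A^T =
[[-2, 0, -1],
 [-1, -3, 0],
 [1, -3, 1]]

For real matrices with standard dot products, the defining identity <Ax, y> = <x, A^* y> gives (Ax)^T y = x^T (A^*) y, i.e. x^T A^T y = x^T (A^*) y. Since this holds for all x, y, we must have A^* = A^T. Therefore
A^* =
[[-2, 0, -1],
 [-1, -3, 0],
 [1, -3, 1]].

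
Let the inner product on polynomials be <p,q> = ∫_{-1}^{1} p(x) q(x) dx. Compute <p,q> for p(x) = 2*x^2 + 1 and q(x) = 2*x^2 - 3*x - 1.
<p,q> = -2/5

Expand the product: p(x)·q(x) = 4*x^4 - 6*x^3 - 3*x - 1.
∫_{-1}^{1} of each monomial x^k gives [2/(k+1) if k even, 0 if k odd]. Integrating term-by-term (or equivalently evaluating the antiderivative F(x) = 4*x^5/5 - 3*x^4/2 - 3*x^2/2 - x at the endpoints):
  F(1) − F(−1) = -16/5 − (-14/5) = -2/5.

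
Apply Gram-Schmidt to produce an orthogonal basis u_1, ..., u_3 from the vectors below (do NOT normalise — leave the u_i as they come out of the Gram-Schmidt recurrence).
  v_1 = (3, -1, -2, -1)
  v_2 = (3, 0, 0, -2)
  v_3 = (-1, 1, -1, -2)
Orthogonal basis:
  u_1 = (3, -1, -2, -1)
  u_2 = (4/5, 11/15, 22/15, -19/15)
  u_3 = (-43/37, 63/74, -48/37, -129/74)

Apply the Gram-Schmidt recurrence
  u_1 = v_1
  u_i = v_i − Σ_{j<i} ((v_i · u_j) / (u_j · u_j)) · u_j.

Step by step this gives:
  u_1 = (3, -1, -2, -1)
  u_2 = (4/5, 11/15, 22/15, -19/15)
  u_3 = (-43/37, 63/74, -48/37, -129/74)

Orthogonality check:
  u_2 · u_1 = 0 (should be 0)
  u_3 · u_1 = 0 (should be 0)
  u_3 · u_2 = 0 (should be 0)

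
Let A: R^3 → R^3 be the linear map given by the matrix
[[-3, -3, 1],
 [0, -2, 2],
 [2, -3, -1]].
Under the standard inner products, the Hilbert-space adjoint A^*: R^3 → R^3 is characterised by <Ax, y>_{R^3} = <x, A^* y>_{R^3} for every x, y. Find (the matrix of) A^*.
A^* = A^T =
[[-3, 0, 2],
 [-3, -2, -3],
 [1, 2, -1]]

For real matrices with standard dot products, the defining identity <Ax, y> = <x, A^* y> gives (Ax)^T y = x^T (A^*) y, i.e. x^T A^T y = x^T (A^*) y. Since this holds for all x, y, we must have A^* = A^T. Therefore
A^* =
[[-3, 0, 2],
 [-3, -2, -3],
 [1, 2, -1]].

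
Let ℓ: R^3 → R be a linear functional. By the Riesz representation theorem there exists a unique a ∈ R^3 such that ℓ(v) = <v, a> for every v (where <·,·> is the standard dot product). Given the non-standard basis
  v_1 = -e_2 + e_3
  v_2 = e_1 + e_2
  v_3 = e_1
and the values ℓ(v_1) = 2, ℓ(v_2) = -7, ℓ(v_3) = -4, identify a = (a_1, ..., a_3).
a = (-4, -3, -1)

Write a = (a_1, ..., a_3) in the standard basis. For each basis vector v_i, ℓ(v_i) = <v_i, a> is a linear equation in the a_j's. Collect the n equations into a matrix system V a = ℓ, where row i of V is v_i (expressed in the standard basis). Since V is invertible (lower-triangular with 1s on the diagonal, up to permutation), solve by back-substitution:
  V =
[[0, -1, 1],
 [1, 1, 0],
 [1, 0, 0]]
  V a = (2, -7, -4)
Solving gives a = (-4, -3, -1).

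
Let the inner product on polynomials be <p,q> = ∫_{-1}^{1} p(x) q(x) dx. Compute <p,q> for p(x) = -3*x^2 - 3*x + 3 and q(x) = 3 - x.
<p,q> = 14

Expand the product: p(x)·q(x) = 3*x^3 - 6*x^2 - 12*x + 9.
∫_{-1}^{1} of each monomial x^k gives [2/(k+1) if k even, 0 if k odd]. Integrating term-by-term (or equivalently evaluating the antiderivative F(x) = 3*x^4/4 - 2*x^3 - 6*x^2 + 9*x at the endpoints):
  F(1) − F(−1) = 7/4 − (-49/4) = 14.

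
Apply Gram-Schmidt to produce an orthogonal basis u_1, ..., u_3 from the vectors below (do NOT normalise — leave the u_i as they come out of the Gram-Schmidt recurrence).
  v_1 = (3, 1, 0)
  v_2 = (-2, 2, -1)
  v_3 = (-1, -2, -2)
Orthogonal basis:
  u_1 = (3, 1, 0)
  u_2 = (-4/5, 12/5, -1)
  u_3 = (21/74, -63/74, -84/37)

Apply the Gram-Schmidt recurrence
  u_1 = v_1
  u_i = v_i − Σ_{j<i} ((v_i · u_j) / (u_j · u_j)) · u_j.

Step by step this gives:
  u_1 = (3, 1, 0)
  u_2 = (-4/5, 12/5, -1)
  u_3 = (21/74, -63/74, -84/37)

Orthogonality check:
  u_2 · u_1 = 0 (should be 0)
  u_3 · u_1 = 0 (should be 0)
  u_3 · u_2 = 0 (should be 0)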